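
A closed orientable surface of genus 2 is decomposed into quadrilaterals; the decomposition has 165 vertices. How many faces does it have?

χ = 2 − 2·2 = -2, and every face is a square so 4F = 2E.
V − E + F = -2 with E = 4F/2 gives 165 − (4/2 − 1)·F = -2, so F = 167 and E = 334.

167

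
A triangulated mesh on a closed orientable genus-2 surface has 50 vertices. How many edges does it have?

χ = 2 − 2·2 = -2, and every face is a triangle so 3F = 2E.
V − E + F = -2 with E = 3F/2 gives 50 − (3/2 − 1)·F = -2, so F = 104 and E = 156.

156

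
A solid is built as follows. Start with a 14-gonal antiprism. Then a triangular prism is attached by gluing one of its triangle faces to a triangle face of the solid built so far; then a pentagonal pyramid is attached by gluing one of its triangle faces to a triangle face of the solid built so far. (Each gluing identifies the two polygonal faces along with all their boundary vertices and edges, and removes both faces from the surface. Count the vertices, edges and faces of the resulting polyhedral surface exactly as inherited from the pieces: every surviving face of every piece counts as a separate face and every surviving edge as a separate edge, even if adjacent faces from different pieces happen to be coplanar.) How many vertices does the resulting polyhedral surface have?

34

A 14-gonal antiprism: V=28, E=56, F=30.
Attach a triangular prism (V=6, E=9, F=5) along a 3-gon: merge 3 vertices and 3 edges, delete both glued faces → V=31, E=62, F=33.
Attach a pentagonal pyramid (V=6, E=10, F=6) along a 3-gon: merge 3 vertices and 3 edges, delete both glued faces → V=34, E=69, F=37.
Check: V − E + F = 34 − 69 + 37 = 2.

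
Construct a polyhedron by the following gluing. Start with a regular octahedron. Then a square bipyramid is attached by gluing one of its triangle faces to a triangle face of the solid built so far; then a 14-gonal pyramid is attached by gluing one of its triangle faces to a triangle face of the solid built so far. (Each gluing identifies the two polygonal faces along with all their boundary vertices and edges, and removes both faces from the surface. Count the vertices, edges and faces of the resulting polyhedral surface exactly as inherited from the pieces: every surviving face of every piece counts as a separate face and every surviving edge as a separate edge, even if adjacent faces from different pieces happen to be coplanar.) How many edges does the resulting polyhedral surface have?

A regular octahedron: V=6, E=12, F=8.
Attach a square bipyramid (V=6, E=12, F=8) along a 3-gon: merge 3 vertices and 3 edges, delete both glued faces → V=9, E=21, F=14.
Attach a 14-gonal pyramid (V=15, E=28, F=15) along a 3-gon: merge 3 vertices and 3 edges, delete both glued faces → V=21, E=46, F=27.
Check: V − E + F = 21 − 46 + 27 = 2.

46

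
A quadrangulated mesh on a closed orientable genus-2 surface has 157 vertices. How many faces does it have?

159

χ = 2 − 2·2 = -2, and every face is a square so 4F = 2E.
V − E + F = -2 with E = 4F/2 gives 157 − (4/2 − 1)·F = -2, so F = 159 and E = 318.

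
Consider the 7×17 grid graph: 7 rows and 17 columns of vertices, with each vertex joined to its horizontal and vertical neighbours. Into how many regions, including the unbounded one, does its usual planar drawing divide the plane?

The grid has V = 7·17 = 119 vertices and E = 7·16 + 17·6 = 214 edges.
F = 2 − V + E = 2 − 119 + 214 = 97.

97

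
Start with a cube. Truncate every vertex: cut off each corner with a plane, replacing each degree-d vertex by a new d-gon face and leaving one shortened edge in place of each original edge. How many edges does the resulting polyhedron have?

The base solid has V = 8, E = 12, F = 6.
Truncation replaces each original edge-end by a new vertex, so V′ = 2E = 24.
Each original edge survives, and each old vertex of degree d contributes d new edges; summing degrees gives Σd = 2E, so E′ = E + 2E = 3E = 36.
Each original face survives and each original vertex becomes one new face: F′ = F + V = 14.

36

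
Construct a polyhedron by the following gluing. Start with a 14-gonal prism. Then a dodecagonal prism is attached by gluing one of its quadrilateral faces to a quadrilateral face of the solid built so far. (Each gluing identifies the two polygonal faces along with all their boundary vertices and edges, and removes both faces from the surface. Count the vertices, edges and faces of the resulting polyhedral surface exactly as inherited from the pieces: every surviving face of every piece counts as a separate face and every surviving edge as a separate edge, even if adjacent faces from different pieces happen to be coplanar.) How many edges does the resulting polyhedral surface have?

74

A 14-gonal prism: V=28, E=42, F=16.
Attach a dodecagonal prism (V=24, E=36, F=14) along a 4-gon: merge 4 vertices and 4 edges, delete both glued faces → V=48, E=74, F=28.
Check: V − E + F = 48 − 74 + 28 = 2.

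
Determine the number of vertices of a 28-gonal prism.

56

A prism on an n-gon has two n-gon bases and n rectangular sides: V = 2·28 = 56, E = 3·28 = 84, F = 28 + 2 = 30.
Check: V − E + F = 56 − 84 + 30 = 2.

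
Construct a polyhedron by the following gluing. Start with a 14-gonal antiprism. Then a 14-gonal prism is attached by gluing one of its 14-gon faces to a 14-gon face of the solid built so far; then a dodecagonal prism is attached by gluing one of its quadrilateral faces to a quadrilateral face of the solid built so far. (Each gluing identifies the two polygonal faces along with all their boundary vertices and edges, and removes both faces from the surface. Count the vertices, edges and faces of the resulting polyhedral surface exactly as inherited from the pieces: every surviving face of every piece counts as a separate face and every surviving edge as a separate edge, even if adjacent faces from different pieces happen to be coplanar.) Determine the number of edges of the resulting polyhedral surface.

116

A 14-gonal antiprism: V=28, E=56, F=30.
Attach a 14-gonal prism (V=28, E=42, F=16) along a 14-gon: merge 14 vertices and 14 edges, delete both glued faces → V=42, E=84, F=44.
Attach a dodecagonal prism (V=24, E=36, F=14) along a 4-gon: merge 4 vertices and 4 edges, delete both glued faces → V=62, E=116, F=56.
Check: V − E + F = 62 − 116 + 56 = 2.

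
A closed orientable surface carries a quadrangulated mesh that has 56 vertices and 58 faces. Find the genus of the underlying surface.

2

Every face is a square, so 2E = 4·58 = 232, giving E = 116.
χ = V − E + F = 56 − 116 + 58 = -2.
For a closed orientable surface χ = 2 − 2g, so g = (2 − (-2))/2 = 2.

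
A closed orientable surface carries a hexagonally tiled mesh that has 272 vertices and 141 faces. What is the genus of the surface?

6

Every face is a hexagon, so 2E = 6·141 = 846, giving E = 423.
χ = V − E + F = 272 − 423 + 141 = -10.
For a closed orientable surface χ = 2 − 2g, so g = (2 − (-10))/2 = 6.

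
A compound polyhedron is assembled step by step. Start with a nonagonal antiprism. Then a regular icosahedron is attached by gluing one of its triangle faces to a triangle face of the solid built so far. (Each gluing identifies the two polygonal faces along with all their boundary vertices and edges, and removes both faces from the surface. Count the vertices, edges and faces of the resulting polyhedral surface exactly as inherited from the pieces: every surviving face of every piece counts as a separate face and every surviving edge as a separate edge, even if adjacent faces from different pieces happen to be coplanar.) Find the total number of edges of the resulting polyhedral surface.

A nonagonal antiprism: V=18, E=36, F=20.
Attach a regular icosahedron (V=12, E=30, F=20) along a 3-gon: merge 3 vertices and 3 edges, delete both glued faces → V=27, E=63, F=38.
Check: V − E + F = 27 − 63 + 38 = 2.

63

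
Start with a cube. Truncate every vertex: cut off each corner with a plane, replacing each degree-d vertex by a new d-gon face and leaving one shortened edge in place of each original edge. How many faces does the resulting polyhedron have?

The base solid has V = 8, E = 12, F = 6.
Truncation replaces each original edge-end by a new vertex, so V′ = 2E = 24.
Each original edge survives, and each old vertex of degree d contributes d new edges; summing degrees gives Σd = 2E, so E′ = E + 2E = 3E = 36.
Each original face survives and each original vertex becomes one new face: F′ = F + V = 14.

14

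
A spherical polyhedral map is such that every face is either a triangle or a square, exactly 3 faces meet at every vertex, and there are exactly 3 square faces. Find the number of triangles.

Let x be the number of triangles; then F = 3 + x.
Edge–face incidences: 2E = 4·3 + 3·x = 12 + 3x.
Every vertex has degree 3, so 3V = 2E.
Euler: V − E + F = 2 ⇒ (2E)/3 − E + (3 + x) = 2.
Multiply by 6: 2·(2E) − 3·(2E) + 6·(3 + x) = 12, i.e. 18 + 6x − (12 + 3x) = 12.
Collecting terms: 3x + 6 = 12, so 3x = 6, so x = 2.
Then 2E = 12 + 3·2 = 18, so E = 9, V = 2E/3 = 6, F = 3 + 2 = 5.

2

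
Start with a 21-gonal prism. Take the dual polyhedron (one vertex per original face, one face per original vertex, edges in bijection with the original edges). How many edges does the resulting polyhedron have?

The base solid has V = 42, E = 63, F = 23.
The dual swaps V and F and preserves E: V′ = F = 23, E′ = E = 63, F′ = V = 42.

63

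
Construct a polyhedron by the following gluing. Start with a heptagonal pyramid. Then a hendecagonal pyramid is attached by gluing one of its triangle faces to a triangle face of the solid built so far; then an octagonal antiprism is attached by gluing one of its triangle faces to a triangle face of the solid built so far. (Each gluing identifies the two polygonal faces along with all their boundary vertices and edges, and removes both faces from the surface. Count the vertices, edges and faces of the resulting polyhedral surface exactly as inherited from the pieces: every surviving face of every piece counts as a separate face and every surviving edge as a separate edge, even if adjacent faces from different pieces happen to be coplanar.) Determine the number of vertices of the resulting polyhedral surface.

A heptagonal pyramid: V=8, E=14, F=8.
Attach a hendecagonal pyramid (V=12, E=22, F=12) along a 3-gon: merge 3 vertices and 3 edges, delete both glued faces → V=17, E=33, F=18.
Attach an octagonal antiprism (V=16, E=32, F=18) along a 3-gon: merge 3 vertices and 3 edges, delete both glued faces → V=30, E=62, F=34.
Check: V − E + F = 30 − 62 + 34 = 2.

30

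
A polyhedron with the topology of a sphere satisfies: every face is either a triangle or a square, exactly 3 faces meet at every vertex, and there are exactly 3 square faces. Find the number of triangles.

2

Let x be the number of triangles; then F = 3 + x.
Edge–face incidences: 2E = 4·3 + 3·x = 12 + 3x.
Every vertex has degree 3, so 3V = 2E.
Euler: V − E + F = 2 ⇒ (2E)/3 − E + (3 + x) = 2.
Multiply by 6: 2·(2E) − 3·(2E) + 6·(3 + x) = 12, i.e. 18 + 6x − (12 + 3x) = 12.
Collecting terms: 3x + 6 = 12, so 3x = 6, so x = 2.
Then 2E = 12 + 3·2 = 18, so E = 9, V = 2E/3 = 6, F = 3 + 2 = 5.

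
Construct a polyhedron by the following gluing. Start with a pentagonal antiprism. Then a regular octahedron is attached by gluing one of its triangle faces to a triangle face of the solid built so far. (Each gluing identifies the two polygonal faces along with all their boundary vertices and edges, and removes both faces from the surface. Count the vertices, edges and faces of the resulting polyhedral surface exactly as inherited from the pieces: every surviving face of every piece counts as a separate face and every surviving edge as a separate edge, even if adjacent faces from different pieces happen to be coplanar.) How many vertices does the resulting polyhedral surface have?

A pentagonal antiprism: V=10, E=20, F=12.
Attach a regular octahedron (V=6, E=12, F=8) along a 3-gon: merge 3 vertices and 3 edges, delete both glued faces → V=13, E=29, F=18.
Check: V − E + F = 13 − 29 + 18 = 2.

13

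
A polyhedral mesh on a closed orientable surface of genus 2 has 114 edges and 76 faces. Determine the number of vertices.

36

For a closed orientable surface of genus 2, χ = 2 − 2·2 = -2.
V = -2 + E − F = -2 + 114 − 76 = 36.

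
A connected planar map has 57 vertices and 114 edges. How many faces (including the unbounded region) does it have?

59

Euler's formula for a connected plane graph: V − E + F = 2, so F = 2 − 57 + 114 = 59.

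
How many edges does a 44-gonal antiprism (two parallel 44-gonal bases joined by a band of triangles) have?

176

An antiprism on an n-gon has two n-gon caps and 2n triangles: V = 2·44 = 88, E = 4·44 = 176, F = 2·44 + 2 = 90.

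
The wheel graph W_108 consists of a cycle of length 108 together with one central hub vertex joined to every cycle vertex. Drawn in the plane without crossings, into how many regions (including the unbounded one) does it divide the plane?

109

W_108 has V = 108 + 1 = 109 vertices and E = 2·108 = 216 edges.
By Euler's formula F = 2 − V + E = 2 − 109 + 216 = 109.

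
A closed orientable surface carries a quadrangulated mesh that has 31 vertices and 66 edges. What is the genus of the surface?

Every face is a square and each edge borders two faces, so 4F = 2·66, giving F = 33.
χ = V − E + F = 31 − 66 + 33 = -2.
For a closed orientable surface χ = 2 − 2g, so g = (2 − (-2))/2 = 2.

2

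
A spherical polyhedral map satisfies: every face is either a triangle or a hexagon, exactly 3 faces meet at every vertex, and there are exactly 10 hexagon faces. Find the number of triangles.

4

Let x be the number of triangles; then F = 10 + x.
Edge–face incidences: 2E = 6·10 + 3·x = 60 + 3x.
Every vertex has degree 3, so 3V = 2E.
Euler: V − E + F = 2 ⇒ (2E)/3 − E + (10 + x) = 2.
Multiply by 6: 2·(2E) − 3·(2E) + 6·(10 + x) = 12, i.e. 60 + 6x − (60 + 3x) = 12.
Collecting terms: 3x = 12, so x = 4.
Then 2E = 60 + 3·4 = 72, so E = 36, V = 2E/3 = 24, F = 10 + 4 = 14.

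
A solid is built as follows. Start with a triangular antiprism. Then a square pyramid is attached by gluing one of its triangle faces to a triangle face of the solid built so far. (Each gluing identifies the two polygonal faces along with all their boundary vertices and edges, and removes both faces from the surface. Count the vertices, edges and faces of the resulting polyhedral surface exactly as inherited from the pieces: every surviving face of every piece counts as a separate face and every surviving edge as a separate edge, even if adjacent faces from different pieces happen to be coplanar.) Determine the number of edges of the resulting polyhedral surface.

17

A triangular antiprism: V=6, E=12, F=8.
Attach a square pyramid (V=5, E=8, F=5) along a 3-gon: merge 3 vertices and 3 edges, delete both glued faces → V=8, E=17, F=11.
Check: V − E + F = 8 − 17 + 11 = 2.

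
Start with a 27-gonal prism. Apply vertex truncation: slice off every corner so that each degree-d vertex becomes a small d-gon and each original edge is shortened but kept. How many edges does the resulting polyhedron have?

243

The base solid has V = 54, E = 81, F = 29.
Truncation replaces each original edge-end by a new vertex, so V′ = 2E = 162.
Each original edge survives, and each old vertex of degree d contributes d new edges; summing degrees gives Σd = 2E, so E′ = E + 2E = 3E = 243.
Each original face survives and each original vertex becomes one new face: F′ = F + V = 83.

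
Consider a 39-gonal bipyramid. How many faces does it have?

A bipyramid over an n-gon has 2n triangular faces and n + 2 vertices: V = 39 + 2 = 41, E = 3·39 = 117, F = 2·39 = 78.

78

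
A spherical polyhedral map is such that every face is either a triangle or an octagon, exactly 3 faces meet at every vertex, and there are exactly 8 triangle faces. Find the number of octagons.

6

Let x be the number of octagons; then F = 8 + x.
Edge–face incidences: 2E = 3·8 + 8·x = 24 + 8x.
Every vertex has degree 3, so 3V = 2E.
Euler: V − E + F = 2 ⇒ (2E)/3 − E + (8 + x) = 2.
Multiply by 6: 2·(2E) − 3·(2E) + 6·(8 + x) = 12, i.e. 48 + 6x − (24 + 8x) = 12.
Collecting terms: −2x + 24 = 12, so −2x = −12, so x = 6.
Then 2E = 24 + 8·6 = 72, so E = 36, V = 2E/3 = 24, F = 8 + 6 = 14.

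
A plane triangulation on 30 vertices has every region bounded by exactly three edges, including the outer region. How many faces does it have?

56

In a plane triangulation 3F = 2E and V − E + F = 2, so F = 2V − 4 = 2·30 − 4 = 56.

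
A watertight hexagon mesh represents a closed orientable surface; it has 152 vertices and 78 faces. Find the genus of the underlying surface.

Every face is a hexagon, so 2E = 6·78 = 468, giving E = 234.
χ = V − E + F = 152 − 234 + 78 = -4.
For a closed orientable surface χ = 2 − 2g, so g = (2 − (-4))/2 = 3.

3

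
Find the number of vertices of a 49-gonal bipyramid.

51

A bipyramid over an n-gon has 2n triangular faces and n + 2 vertices: V = 49 + 2 = 51, E = 3·49 = 147, F = 2·49 = 98.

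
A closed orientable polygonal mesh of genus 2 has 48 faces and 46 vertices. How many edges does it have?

For a closed orientable surface of genus 2, χ = 2 − 2·2 = -2.
E = V + F − (-2) = 46 + 48 − (-2) = 96.

96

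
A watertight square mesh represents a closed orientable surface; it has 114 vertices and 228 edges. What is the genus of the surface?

Every face is a square and each edge borders two faces, so 4F = 2·228, giving F = 114.
χ = V − E + F = 114 − 228 + 114 = 0.
For a closed orientable surface χ = 2 − 2g, so g = (2 − (0))/2 = 1.

1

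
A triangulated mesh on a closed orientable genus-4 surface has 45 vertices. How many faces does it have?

χ = 2 − 2·4 = -6, and every face is a triangle so 3F = 2E.
V − E + F = -6 with E = 3F/2 gives 45 − (3/2 − 1)·F = -6, so F = 102 and E = 153.

102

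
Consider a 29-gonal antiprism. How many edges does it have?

116

An antiprism on an n-gon has two n-gon caps and 2n triangles: V = 2·29 = 58, E = 4·29 = 116, F = 2·29 + 2 = 60.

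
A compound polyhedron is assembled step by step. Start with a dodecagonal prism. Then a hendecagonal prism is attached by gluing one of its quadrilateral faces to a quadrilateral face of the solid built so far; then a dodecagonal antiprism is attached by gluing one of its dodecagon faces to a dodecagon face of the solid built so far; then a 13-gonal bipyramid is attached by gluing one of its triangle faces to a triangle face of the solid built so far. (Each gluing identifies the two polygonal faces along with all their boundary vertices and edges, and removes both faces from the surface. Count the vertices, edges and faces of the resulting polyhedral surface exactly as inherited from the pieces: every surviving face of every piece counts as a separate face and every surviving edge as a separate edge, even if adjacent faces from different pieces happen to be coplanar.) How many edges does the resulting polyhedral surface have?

A dodecagonal prism: V=24, E=36, F=14.
Attach a hendecagonal prism (V=22, E=33, F=13) along a 4-gon: merge 4 vertices and 4 edges, delete both glued faces → V=42, E=65, F=25.
Attach a dodecagonal antiprism (V=24, E=48, F=26) along a 12-gon: merge 12 vertices and 12 edges, delete both glued faces → V=54, E=101, F=49.
Attach a 13-gonal bipyramid (V=15, E=39, F=26) along a 3-gon: merge 3 vertices and 3 edges, delete both glued faces → V=66, E=137, F=73.
Check: V − E + F = 66 − 137 + 73 = 2.

137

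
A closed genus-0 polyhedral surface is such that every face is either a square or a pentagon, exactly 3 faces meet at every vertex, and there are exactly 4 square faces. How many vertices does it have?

12

Let x be the number of pentagons; then F = 4 + x.
Edge–face incidences: 2E = 4·4 + 5·x = 16 + 5x.
Every vertex has degree 3, so 3V = 2E.
Euler: V − E + F = 2 ⇒ (2E)/3 − E + (4 + x) = 2.
Multiply by 6: 2·(2E) − 3·(2E) + 6·(4 + x) = 12, i.e. 24 + 6x − (16 + 5x) = 12.
Collecting terms: x + 8 = 12, so x = 4.
Then 2E = 16 + 5·4 = 36, so E = 18, V = 2E/3 = 12, F = 4 + 4 = 8.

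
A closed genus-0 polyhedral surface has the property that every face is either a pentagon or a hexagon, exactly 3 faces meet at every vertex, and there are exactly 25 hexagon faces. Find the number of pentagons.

12

Let x be the number of pentagons; then F = 25 + x.
Edge–face incidences: 2E = 6·25 + 5·x = 150 + 5x.
Every vertex has degree 3, so 3V = 2E.
Euler: V − E + F = 2 ⇒ (2E)/3 − E + (25 + x) = 2.
Multiply by 6: 2·(2E) − 3·(2E) + 6·(25 + x) = 12, i.e. 150 + 6x − (150 + 5x) = 12.
Collecting terms: x = 12.
Then 2E = 150 + 5·12 = 210, so E = 105, V = 2E/3 = 70, F = 25 + 12 = 37.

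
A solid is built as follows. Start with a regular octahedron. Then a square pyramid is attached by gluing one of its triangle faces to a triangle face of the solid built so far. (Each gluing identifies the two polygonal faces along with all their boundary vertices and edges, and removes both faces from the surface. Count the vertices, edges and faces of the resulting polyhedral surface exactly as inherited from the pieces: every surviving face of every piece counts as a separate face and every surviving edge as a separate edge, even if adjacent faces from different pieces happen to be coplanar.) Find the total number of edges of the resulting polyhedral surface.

A regular octahedron: V=6, E=12, F=8.
Attach a square pyramid (V=5, E=8, F=5) along a 3-gon: merge 3 vertices and 3 edges, delete both glued faces → V=8, E=17, F=11.
Check: V − E + F = 8 − 17 + 11 = 2.

17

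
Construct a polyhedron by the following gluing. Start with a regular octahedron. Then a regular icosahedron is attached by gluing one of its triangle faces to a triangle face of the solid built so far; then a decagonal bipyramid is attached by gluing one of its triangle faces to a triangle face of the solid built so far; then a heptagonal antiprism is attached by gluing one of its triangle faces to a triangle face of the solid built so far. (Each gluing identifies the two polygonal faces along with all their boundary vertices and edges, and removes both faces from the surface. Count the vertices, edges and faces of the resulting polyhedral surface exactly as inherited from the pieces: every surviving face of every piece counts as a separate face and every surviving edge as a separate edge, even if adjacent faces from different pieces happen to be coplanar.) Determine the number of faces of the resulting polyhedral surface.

A regular octahedron: V=6, E=12, F=8.
Attach a regular icosahedron (V=12, E=30, F=20) along a 3-gon: merge 3 vertices and 3 edges, delete both glued faces → V=15, E=39, F=26.
Attach a decagonal bipyramid (V=12, E=30, F=20) along a 3-gon: merge 3 vertices and 3 edges, delete both glued faces → V=24, E=66, F=44.
Attach a heptagonal antiprism (V=14, E=28, F=16) along a 3-gon: merge 3 vertices and 3 edges, delete both glued faces → V=35, E=91, F=58.
Check: V − E + F = 35 − 91 + 58 = 2.

58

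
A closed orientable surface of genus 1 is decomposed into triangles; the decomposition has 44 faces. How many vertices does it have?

χ = 2 − 2·1 = 0, and every face is a triangle so 3F = 2E.
E = 3·44/2 = 66. Then V = 0 + E − F = 0 + 66 − 44 = 22.

22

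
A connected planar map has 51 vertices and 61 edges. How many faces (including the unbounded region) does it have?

12

Euler's formula for a connected plane graph: V − E + F = 2, so F = 2 − 51 + 61 = 12.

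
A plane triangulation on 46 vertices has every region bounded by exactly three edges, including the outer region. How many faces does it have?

In a plane triangulation 3F = 2E and V − E + F = 2, so F = 2V − 4 = 2·46 − 4 = 88.

88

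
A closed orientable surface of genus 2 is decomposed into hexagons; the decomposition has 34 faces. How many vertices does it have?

χ = 2 − 2·2 = -2, and every face is a hexagon so 6F = 2E.
E = 6·34/2 = 102. Then V = -2 + E − F = -2 + 102 − 34 = 66.

66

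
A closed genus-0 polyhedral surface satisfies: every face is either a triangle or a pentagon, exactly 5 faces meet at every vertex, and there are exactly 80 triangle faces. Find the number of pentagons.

12

Let x be the number of pentagons; then F = 80 + x.
Edge–face incidences: 2E = 3·80 + 5·x = 240 + 5x.
Every vertex has degree 5, so 5V = 2E.
Euler: V − E + F = 2 ⇒ (2E)/5 − E + (80 + x) = 2.
Multiply by 10: 2·(2E) − 5·(2E) + 10·(80 + x) = 20, i.e. 800 + 10x − 3·(240 + 5x) = 20.
Collecting terms: −5x + 80 = 20, so −5x = −60, so x = 12.
Then 2E = 240 + 5·12 = 300, so E = 150, V = 2E/5 = 60, F = 80 + 12 = 92.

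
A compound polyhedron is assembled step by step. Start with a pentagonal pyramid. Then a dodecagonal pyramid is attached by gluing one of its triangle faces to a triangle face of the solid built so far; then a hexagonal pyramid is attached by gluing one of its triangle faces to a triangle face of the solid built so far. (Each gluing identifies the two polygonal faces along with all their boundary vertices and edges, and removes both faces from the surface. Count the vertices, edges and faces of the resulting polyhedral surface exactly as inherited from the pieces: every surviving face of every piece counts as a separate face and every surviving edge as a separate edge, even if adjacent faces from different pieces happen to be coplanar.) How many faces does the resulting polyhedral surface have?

22

A pentagonal pyramid: V=6, E=10, F=6.
Attach a dodecagonal pyramid (V=13, E=24, F=13) along a 3-gon: merge 3 vertices and 3 edges, delete both glued faces → V=16, E=31, F=17.
Attach a hexagonal pyramid (V=7, E=12, F=7) along a 3-gon: merge 3 vertices and 3 edges, delete both glued faces → V=20, E=40, F=22.
Check: V − E + F = 20 − 40 + 22 = 2.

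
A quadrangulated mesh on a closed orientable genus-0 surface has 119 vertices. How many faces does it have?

117

χ = 2 − 2·0 = 2, and every face is a square so 4F = 2E.
V − E + F = 2 with E = 4F/2 gives 119 − (4/2 − 1)·F = 2, so F = 117 and E = 234.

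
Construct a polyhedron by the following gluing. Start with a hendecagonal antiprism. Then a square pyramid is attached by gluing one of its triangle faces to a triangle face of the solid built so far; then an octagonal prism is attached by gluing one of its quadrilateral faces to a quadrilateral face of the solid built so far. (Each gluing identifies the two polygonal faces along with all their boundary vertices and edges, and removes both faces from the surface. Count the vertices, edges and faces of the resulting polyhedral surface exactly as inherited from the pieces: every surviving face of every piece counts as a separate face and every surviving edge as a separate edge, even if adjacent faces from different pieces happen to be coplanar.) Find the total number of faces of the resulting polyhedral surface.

35

A hendecagonal antiprism: V=22, E=44, F=24.
Attach a square pyramid (V=5, E=8, F=5) along a 3-gon: merge 3 vertices and 3 edges, delete both glued faces → V=24, E=49, F=27.
Attach an octagonal prism (V=16, E=24, F=10) along a 4-gon: merge 4 vertices and 4 edges, delete both glued faces → V=36, E=69, F=35.
Check: V − E + F = 36 − 69 + 35 = 2.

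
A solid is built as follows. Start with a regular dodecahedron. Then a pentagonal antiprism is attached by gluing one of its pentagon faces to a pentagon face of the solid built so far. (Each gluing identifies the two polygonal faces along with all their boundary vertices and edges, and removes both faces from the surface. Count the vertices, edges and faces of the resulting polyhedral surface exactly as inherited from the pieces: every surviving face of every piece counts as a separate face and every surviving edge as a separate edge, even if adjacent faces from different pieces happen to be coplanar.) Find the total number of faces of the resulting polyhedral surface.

22

A regular dodecahedron: V=20, E=30, F=12.
Attach a pentagonal antiprism (V=10, E=20, F=12) along a 5-gon: merge 5 vertices and 5 edges, delete both glued faces → V=25, E=45, F=22.
Check: V − E + F = 25 − 45 + 22 = 2.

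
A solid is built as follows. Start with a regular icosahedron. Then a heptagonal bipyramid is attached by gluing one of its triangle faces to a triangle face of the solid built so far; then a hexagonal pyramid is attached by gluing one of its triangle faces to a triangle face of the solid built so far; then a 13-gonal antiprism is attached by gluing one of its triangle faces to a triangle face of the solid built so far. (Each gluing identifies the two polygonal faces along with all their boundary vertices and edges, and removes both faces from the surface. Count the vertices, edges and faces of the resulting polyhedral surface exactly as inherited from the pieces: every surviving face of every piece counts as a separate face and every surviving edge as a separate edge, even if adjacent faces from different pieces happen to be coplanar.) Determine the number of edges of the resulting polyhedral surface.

A regular icosahedron: V=12, E=30, F=20.
Attach a heptagonal bipyramid (V=9, E=21, F=14) along a 3-gon: merge 3 vertices and 3 edges, delete both glued faces → V=18, E=48, F=32.
Attach a hexagonal pyramid (V=7, E=12, F=7) along a 3-gon: merge 3 vertices and 3 edges, delete both glued faces → V=22, E=57, F=37.
Attach a 13-gonal antiprism (V=26, E=52, F=28) along a 3-gon: merge 3 vertices and 3 edges, delete both glued faces → V=45, E=106, F=63.
Check: V − E + F = 45 − 106 + 63 = 2.

106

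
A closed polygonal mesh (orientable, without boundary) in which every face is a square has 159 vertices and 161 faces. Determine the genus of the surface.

2

Every face is a square, so 2E = 4·161 = 644, giving E = 322.
χ = V − E + F = 159 − 322 + 161 = -2.
For a closed orientable surface χ = 2 − 2g, so g = (2 − (-2))/2 = 2.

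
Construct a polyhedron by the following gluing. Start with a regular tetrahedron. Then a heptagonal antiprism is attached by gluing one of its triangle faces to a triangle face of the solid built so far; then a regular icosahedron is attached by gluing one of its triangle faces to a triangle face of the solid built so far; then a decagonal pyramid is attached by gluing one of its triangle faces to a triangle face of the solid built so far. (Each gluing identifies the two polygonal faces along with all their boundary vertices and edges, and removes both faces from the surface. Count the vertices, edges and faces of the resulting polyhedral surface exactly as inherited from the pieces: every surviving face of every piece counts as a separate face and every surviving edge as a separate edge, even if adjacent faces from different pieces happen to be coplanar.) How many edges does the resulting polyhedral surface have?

75

A regular tetrahedron: V=4, E=6, F=4.
Attach a heptagonal antiprism (V=14, E=28, F=16) along a 3-gon: merge 3 vertices and 3 edges, delete both glued faces → V=15, E=31, F=18.
Attach a regular icosahedron (V=12, E=30, F=20) along a 3-gon: merge 3 vertices and 3 edges, delete both glued faces → V=24, E=58, F=36.
Attach a decagonal pyramid (V=11, E=20, F=11) along a 3-gon: merge 3 vertices and 3 edges, delete both glued faces → V=32, E=75, F=45.
Check: V − E + F = 32 − 75 + 45 = 2.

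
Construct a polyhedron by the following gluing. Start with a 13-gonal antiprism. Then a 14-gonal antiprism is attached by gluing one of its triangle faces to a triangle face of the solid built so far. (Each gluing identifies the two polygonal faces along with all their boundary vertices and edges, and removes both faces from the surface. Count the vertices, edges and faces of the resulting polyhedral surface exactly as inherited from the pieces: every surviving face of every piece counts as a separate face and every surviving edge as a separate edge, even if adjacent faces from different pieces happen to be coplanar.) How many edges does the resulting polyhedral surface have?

105

A 13-gonal antiprism: V=26, E=52, F=28.
Attach a 14-gonal antiprism (V=28, E=56, F=30) along a 3-gon: merge 3 vertices and 3 edges, delete both glued faces → V=51, E=105, F=56.
Check: V − E + F = 51 − 105 + 56 = 2.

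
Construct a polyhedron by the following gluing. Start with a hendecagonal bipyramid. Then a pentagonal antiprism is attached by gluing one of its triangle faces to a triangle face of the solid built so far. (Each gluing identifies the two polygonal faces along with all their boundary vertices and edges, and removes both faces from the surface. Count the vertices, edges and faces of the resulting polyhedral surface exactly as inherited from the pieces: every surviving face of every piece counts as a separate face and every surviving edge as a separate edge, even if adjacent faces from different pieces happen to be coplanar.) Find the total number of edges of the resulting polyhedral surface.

A hendecagonal bipyramid: V=13, E=33, F=22.
Attach a pentagonal antiprism (V=10, E=20, F=12) along a 3-gon: merge 3 vertices and 3 edges, delete both glued faces → V=20, E=50, F=32.
Check: V − E + F = 20 − 50 + 32 = 2.

50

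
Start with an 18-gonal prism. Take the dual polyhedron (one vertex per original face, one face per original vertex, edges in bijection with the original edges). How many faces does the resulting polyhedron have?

The base solid has V = 36, E = 54, F = 20.
The dual swaps V and F and preserves E: V′ = F = 20, E′ = E = 54, F′ = V = 36.

36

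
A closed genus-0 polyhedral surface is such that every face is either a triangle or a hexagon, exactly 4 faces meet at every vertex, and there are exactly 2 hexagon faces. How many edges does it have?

24

Let x be the number of triangles; then F = 2 + x.
Edge–face incidences: 2E = 6·2 + 3·x = 12 + 3x.
Every vertex has degree 4, so 4V = 2E.
Euler: V − E + F = 2 ⇒ (2E)/4 − E + (2 + x) = 2.
Multiply by 8: 2·(2E) − 4·(2E) + 8·(2 + x) = 16, i.e. 16 + 8x − 2·(12 + 3x) = 16.
Collecting terms: 2x − 8 = 16, so 2x = 24, so x = 12.
Then 2E = 12 + 3·12 = 48, so E = 24, V = 2E/4 = 12, F = 2 + 12 = 14.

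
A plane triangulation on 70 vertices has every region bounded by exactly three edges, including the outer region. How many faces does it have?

In a plane triangulation 3F = 2E and V − E + F = 2, so F = 2V − 4 = 2·70 − 4 = 136.

136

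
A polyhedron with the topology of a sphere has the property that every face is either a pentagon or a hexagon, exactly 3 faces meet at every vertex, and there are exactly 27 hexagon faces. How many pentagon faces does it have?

12

Let x be the number of pentagons; then F = 27 + x.
Edge–face incidences: 2E = 6·27 + 5·x = 162 + 5x.
Every vertex has degree 3, so 3V = 2E.
Euler: V − E + F = 2 ⇒ (2E)/3 − E + (27 + x) = 2.
Multiply by 6: 2·(2E) − 3·(2E) + 6·(27 + x) = 12, i.e. 162 + 6x − (162 + 5x) = 12.
Collecting terms: x = 12.
Then 2E = 162 + 5·12 = 222, so E = 111, V = 2E/3 = 74, F = 27 + 12 = 39.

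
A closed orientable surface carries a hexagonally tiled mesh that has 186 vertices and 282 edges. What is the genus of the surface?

Every face is a hexagon and each edge borders two faces, so 6F = 2·282, giving F = 94.
χ = V − E + F = 186 − 282 + 94 = -2.
For a closed orientable surface χ = 2 − 2g, so g = (2 − (-2))/2 = 2.

2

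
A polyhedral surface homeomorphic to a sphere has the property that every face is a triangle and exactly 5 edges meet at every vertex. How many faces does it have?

Each face has 3 edges and each edge borders two faces, so 2E = 3F.
Each vertex has degree 5, so 5V = 2E and hence V = 3F/5.
Euler: V − E + F = 2 ⇒ (3F/5) − (3F/2) + F = 2.
Multiply by 10: (6 − 15 + 10)F = 20, i.e. 1F = 20.
So F = 20, E = 3·20/2 = 30, V = 3·20/5 = 12.

20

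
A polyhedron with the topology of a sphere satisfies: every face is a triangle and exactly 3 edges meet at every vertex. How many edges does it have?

6

Each face has 3 edges and each edge borders two faces, so 2E = 3F.
Each vertex has degree 3, so 3V = 2E and hence V = 3F/3.
Euler: V − E + F = 2 ⇒ (3F/3) − (3F/2) + F = 2.
Multiply by 6: (6 − 9 + 6)F = 12, i.e. 3F = 12.
So F = 4, E = 3·4/2 = 6, V = 3·4/3 = 4.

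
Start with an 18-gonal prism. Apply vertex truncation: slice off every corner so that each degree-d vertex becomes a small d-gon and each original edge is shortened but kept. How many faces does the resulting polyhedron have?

The base solid has V = 36, E = 54, F = 20.
Truncation replaces each original edge-end by a new vertex, so V′ = 2E = 108.
Each original edge survives, and each old vertex of degree d contributes d new edges; summing degrees gives Σd = 2E, so E′ = E + 2E = 3E = 162.
Each original face survives and each original vertex becomes one new face: F′ = F + V = 56.

56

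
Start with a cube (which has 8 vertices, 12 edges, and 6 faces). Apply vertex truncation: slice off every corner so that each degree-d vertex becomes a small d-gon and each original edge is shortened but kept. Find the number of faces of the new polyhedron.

14

Truncation replaces each original edge-end by a new vertex, so V′ = 2E = 24.
Each original edge survives, and each old vertex of degree d contributes d new edges; summing degrees gives Σd = 2E, so E′ = E + 2E = 3E = 36.
Each original face survives and each original vertex becomes one new face: F′ = F + V = 14.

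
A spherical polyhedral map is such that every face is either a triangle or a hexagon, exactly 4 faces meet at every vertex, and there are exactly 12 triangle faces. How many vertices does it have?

12

Let x be the number of hexagons; then F = 12 + x.
Edge–face incidences: 2E = 3·12 + 6·x = 36 + 6x.
Every vertex has degree 4, so 4V = 2E.
Euler: V − E + F = 2 ⇒ (2E)/4 − E + (12 + x) = 2.
Multiply by 8: 2·(2E) − 4·(2E) + 8·(12 + x) = 16, i.e. 96 + 8x − 2·(36 + 6x) = 16.
Collecting terms: −4x + 24 = 16, so −4x = −8, so x = 2.
Then 2E = 36 + 6·2 = 48, so E = 24, V = 2E/4 = 12, F = 12 + 2 = 14.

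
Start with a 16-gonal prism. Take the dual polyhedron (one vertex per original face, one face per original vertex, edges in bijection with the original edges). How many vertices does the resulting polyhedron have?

The base solid has V = 32, E = 48, F = 18.
The dual swaps V and F and preserves E: V′ = F = 18, E′ = E = 48, F′ = V = 32.

18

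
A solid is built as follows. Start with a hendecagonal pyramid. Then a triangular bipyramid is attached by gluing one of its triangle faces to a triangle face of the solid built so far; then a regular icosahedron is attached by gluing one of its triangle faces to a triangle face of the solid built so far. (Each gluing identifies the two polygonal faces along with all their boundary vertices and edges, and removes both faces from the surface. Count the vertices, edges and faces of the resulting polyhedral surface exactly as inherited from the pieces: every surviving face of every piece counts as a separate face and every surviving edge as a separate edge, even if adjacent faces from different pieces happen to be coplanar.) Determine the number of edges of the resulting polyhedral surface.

A hendecagonal pyramid: V=12, E=22, F=12.
Attach a triangular bipyramid (V=5, E=9, F=6) along a 3-gon: merge 3 vertices and 3 edges, delete both glued faces → V=14, E=28, F=16.
Attach a regular icosahedron (V=12, E=30, F=20) along a 3-gon: merge 3 vertices and 3 edges, delete both glued faces → V=23, E=55, F=34.
Check: V − E + F = 23 − 55 + 34 = 2.

55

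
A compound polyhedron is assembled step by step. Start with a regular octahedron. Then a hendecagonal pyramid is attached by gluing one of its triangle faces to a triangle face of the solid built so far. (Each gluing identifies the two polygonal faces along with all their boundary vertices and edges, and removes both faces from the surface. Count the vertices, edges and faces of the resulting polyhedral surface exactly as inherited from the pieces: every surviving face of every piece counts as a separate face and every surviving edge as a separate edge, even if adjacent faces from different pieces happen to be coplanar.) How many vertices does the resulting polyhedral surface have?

A regular octahedron: V=6, E=12, F=8.
Attach a hendecagonal pyramid (V=12, E=22, F=12) along a 3-gon: merge 3 vertices and 3 edges, delete both glued faces → V=15, E=31, F=18.
Check: V − E + F = 15 − 31 + 18 = 2.

15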